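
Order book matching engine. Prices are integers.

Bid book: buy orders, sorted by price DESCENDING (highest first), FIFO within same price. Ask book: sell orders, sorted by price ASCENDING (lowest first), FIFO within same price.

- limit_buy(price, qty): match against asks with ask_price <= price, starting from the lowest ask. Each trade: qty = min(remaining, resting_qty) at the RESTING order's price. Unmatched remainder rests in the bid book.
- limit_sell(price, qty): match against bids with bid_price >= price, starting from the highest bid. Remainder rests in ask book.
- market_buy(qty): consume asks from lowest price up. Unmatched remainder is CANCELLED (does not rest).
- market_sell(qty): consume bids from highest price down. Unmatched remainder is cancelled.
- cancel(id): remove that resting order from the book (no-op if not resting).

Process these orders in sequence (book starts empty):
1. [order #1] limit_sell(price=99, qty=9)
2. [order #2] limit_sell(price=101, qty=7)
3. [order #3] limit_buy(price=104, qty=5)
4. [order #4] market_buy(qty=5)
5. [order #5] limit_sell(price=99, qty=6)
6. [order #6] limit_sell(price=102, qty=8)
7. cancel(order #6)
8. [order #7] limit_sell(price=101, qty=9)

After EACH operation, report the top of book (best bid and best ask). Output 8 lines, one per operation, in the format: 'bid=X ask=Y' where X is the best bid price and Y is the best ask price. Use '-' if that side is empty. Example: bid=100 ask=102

Answer: bid=- ask=99
bid=- ask=99
bid=- ask=99
bid=- ask=101
bid=- ask=99
bid=- ask=99
bid=- ask=99
bid=- ask=99

Derivation:
After op 1 [order #1] limit_sell(price=99, qty=9): fills=none; bids=[-] asks=[#1:9@99]
After op 2 [order #2] limit_sell(price=101, qty=7): fills=none; bids=[-] asks=[#1:9@99 #2:7@101]
After op 3 [order #3] limit_buy(price=104, qty=5): fills=#3x#1:5@99; bids=[-] asks=[#1:4@99 #2:7@101]
After op 4 [order #4] market_buy(qty=5): fills=#4x#1:4@99 #4x#2:1@101; bids=[-] asks=[#2:6@101]
After op 5 [order #5] limit_sell(price=99, qty=6): fills=none; bids=[-] asks=[#5:6@99 #2:6@101]
After op 6 [order #6] limit_sell(price=102, qty=8): fills=none; bids=[-] asks=[#5:6@99 #2:6@101 #6:8@102]
After op 7 cancel(order #6): fills=none; bids=[-] asks=[#5:6@99 #2:6@101]
After op 8 [order #7] limit_sell(price=101, qty=9): fills=none; bids=[-] asks=[#5:6@99 #2:6@101 #7:9@101]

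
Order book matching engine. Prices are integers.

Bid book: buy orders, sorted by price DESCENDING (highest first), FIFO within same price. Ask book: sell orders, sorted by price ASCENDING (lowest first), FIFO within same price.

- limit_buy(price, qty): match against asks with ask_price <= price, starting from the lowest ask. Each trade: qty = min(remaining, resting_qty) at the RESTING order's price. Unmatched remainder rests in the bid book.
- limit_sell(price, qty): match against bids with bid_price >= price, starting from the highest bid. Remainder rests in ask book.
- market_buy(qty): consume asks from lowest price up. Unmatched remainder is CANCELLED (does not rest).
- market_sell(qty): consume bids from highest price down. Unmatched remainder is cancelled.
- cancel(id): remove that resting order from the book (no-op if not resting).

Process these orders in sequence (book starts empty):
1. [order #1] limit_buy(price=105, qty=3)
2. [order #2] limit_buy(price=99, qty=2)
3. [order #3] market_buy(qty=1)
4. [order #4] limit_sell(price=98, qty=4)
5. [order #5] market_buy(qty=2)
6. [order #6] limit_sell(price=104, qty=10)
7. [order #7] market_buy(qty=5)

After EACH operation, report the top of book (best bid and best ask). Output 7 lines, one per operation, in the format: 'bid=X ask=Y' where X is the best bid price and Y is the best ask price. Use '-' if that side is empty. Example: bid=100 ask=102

After op 1 [order #1] limit_buy(price=105, qty=3): fills=none; bids=[#1:3@105] asks=[-]
After op 2 [order #2] limit_buy(price=99, qty=2): fills=none; bids=[#1:3@105 #2:2@99] asks=[-]
After op 3 [order #3] market_buy(qty=1): fills=none; bids=[#1:3@105 #2:2@99] asks=[-]
After op 4 [order #4] limit_sell(price=98, qty=4): fills=#1x#4:3@105 #2x#4:1@99; bids=[#2:1@99] asks=[-]
After op 5 [order #5] market_buy(qty=2): fills=none; bids=[#2:1@99] asks=[-]
After op 6 [order #6] limit_sell(price=104, qty=10): fills=none; bids=[#2:1@99] asks=[#6:10@104]
After op 7 [order #7] market_buy(qty=5): fills=#7x#6:5@104; bids=[#2:1@99] asks=[#6:5@104]

Answer: bid=105 ask=-
bid=105 ask=-
bid=105 ask=-
bid=99 ask=-
bid=99 ask=-
bid=99 ask=104
bid=99 ask=104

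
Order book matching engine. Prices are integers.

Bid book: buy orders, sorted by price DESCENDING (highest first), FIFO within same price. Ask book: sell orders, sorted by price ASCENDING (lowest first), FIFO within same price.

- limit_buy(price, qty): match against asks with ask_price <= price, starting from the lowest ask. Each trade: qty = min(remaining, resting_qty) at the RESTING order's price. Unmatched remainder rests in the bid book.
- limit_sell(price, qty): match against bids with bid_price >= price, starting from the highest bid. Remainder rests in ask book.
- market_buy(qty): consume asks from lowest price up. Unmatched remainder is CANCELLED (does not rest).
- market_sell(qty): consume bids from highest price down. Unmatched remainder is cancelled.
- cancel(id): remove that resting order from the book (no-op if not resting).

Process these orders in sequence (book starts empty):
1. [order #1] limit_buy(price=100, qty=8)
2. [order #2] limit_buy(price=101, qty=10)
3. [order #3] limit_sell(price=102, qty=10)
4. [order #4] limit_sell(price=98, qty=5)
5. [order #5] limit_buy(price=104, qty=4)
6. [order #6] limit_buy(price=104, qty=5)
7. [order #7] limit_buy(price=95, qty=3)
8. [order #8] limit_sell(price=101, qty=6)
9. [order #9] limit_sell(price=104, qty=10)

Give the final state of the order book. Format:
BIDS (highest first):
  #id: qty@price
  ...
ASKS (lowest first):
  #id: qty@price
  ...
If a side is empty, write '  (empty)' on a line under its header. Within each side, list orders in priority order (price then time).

After op 1 [order #1] limit_buy(price=100, qty=8): fills=none; bids=[#1:8@100] asks=[-]
After op 2 [order #2] limit_buy(price=101, qty=10): fills=none; bids=[#2:10@101 #1:8@100] asks=[-]
After op 3 [order #3] limit_sell(price=102, qty=10): fills=none; bids=[#2:10@101 #1:8@100] asks=[#3:10@102]
After op 4 [order #4] limit_sell(price=98, qty=5): fills=#2x#4:5@101; bids=[#2:5@101 #1:8@100] asks=[#3:10@102]
After op 5 [order #5] limit_buy(price=104, qty=4): fills=#5x#3:4@102; bids=[#2:5@101 #1:8@100] asks=[#3:6@102]
After op 6 [order #6] limit_buy(price=104, qty=5): fills=#6x#3:5@102; bids=[#2:5@101 #1:8@100] asks=[#3:1@102]
After op 7 [order #7] limit_buy(price=95, qty=3): fills=none; bids=[#2:5@101 #1:8@100 #7:3@95] asks=[#3:1@102]
After op 8 [order #8] limit_sell(price=101, qty=6): fills=#2x#8:5@101; bids=[#1:8@100 #7:3@95] asks=[#8:1@101 #3:1@102]
After op 9 [order #9] limit_sell(price=104, qty=10): fills=none; bids=[#1:8@100 #7:3@95] asks=[#8:1@101 #3:1@102 #9:10@104]

Answer: BIDS (highest first):
  #1: 8@100
  #7: 3@95
ASKS (lowest first):
  #8: 1@101
  #3: 1@102
  #9: 10@104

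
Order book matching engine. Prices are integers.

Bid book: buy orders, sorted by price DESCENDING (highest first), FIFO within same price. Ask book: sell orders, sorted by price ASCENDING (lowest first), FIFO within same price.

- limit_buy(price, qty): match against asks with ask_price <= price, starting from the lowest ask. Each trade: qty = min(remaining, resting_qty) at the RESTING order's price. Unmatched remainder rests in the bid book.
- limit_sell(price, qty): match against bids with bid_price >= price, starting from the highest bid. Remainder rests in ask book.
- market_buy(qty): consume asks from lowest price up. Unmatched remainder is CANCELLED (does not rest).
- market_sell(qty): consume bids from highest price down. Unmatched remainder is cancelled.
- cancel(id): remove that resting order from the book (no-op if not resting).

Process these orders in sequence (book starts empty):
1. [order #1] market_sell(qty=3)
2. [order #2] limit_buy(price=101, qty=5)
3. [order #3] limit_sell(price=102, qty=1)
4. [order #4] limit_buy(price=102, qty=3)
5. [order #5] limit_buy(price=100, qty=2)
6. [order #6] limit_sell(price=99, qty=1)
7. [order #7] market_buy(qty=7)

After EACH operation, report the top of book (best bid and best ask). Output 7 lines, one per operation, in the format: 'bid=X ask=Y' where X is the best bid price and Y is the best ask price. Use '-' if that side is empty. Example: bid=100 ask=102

After op 1 [order #1] market_sell(qty=3): fills=none; bids=[-] asks=[-]
After op 2 [order #2] limit_buy(price=101, qty=5): fills=none; bids=[#2:5@101] asks=[-]
After op 3 [order #3] limit_sell(price=102, qty=1): fills=none; bids=[#2:5@101] asks=[#3:1@102]
After op 4 [order #4] limit_buy(price=102, qty=3): fills=#4x#3:1@102; bids=[#4:2@102 #2:5@101] asks=[-]
After op 5 [order #5] limit_buy(price=100, qty=2): fills=none; bids=[#4:2@102 #2:5@101 #5:2@100] asks=[-]
After op 6 [order #6] limit_sell(price=99, qty=1): fills=#4x#6:1@102; bids=[#4:1@102 #2:5@101 #5:2@100] asks=[-]
After op 7 [order #7] market_buy(qty=7): fills=none; bids=[#4:1@102 #2:5@101 #5:2@100] asks=[-]

Answer: bid=- ask=-
bid=101 ask=-
bid=101 ask=102
bid=102 ask=-
bid=102 ask=-
bid=102 ask=-
bid=102 ask=-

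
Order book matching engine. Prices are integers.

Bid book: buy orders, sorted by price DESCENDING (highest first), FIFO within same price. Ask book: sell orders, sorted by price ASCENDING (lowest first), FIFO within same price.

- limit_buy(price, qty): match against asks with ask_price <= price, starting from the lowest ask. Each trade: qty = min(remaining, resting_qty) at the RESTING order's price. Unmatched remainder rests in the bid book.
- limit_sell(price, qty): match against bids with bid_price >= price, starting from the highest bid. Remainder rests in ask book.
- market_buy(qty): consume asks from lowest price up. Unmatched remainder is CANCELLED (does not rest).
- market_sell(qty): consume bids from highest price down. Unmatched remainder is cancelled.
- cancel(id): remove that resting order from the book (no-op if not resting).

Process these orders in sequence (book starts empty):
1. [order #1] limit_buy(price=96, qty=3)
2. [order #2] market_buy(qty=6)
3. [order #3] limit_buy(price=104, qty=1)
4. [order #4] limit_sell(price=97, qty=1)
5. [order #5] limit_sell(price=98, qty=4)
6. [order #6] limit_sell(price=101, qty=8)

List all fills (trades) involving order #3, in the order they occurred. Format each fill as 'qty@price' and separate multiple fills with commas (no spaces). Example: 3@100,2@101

Answer: 1@104

Derivation:
After op 1 [order #1] limit_buy(price=96, qty=3): fills=none; bids=[#1:3@96] asks=[-]
After op 2 [order #2] market_buy(qty=6): fills=none; bids=[#1:3@96] asks=[-]
After op 3 [order #3] limit_buy(price=104, qty=1): fills=none; bids=[#3:1@104 #1:3@96] asks=[-]
After op 4 [order #4] limit_sell(price=97, qty=1): fills=#3x#4:1@104; bids=[#1:3@96] asks=[-]
After op 5 [order #5] limit_sell(price=98, qty=4): fills=none; bids=[#1:3@96] asks=[#5:4@98]
After op 6 [order #6] limit_sell(price=101, qty=8): fills=none; bids=[#1:3@96] asks=[#5:4@98 #6:8@101]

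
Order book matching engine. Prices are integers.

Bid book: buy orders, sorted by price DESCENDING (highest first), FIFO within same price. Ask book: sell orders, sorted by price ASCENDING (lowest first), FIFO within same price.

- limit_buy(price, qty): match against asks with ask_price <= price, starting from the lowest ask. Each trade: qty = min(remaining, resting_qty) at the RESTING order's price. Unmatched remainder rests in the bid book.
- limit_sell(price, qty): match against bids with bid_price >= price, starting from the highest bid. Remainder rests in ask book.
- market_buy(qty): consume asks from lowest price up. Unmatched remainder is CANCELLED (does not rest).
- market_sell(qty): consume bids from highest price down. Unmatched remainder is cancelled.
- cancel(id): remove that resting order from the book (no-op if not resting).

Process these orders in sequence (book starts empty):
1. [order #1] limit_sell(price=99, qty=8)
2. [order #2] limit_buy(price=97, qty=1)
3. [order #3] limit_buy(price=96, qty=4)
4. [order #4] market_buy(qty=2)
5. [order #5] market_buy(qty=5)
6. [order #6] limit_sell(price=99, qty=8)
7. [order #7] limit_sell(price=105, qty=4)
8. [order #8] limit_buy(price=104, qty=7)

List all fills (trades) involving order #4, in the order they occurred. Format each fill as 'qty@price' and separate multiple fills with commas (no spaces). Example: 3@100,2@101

After op 1 [order #1] limit_sell(price=99, qty=8): fills=none; bids=[-] asks=[#1:8@99]
After op 2 [order #2] limit_buy(price=97, qty=1): fills=none; bids=[#2:1@97] asks=[#1:8@99]
After op 3 [order #3] limit_buy(price=96, qty=4): fills=none; bids=[#2:1@97 #3:4@96] asks=[#1:8@99]
After op 4 [order #4] market_buy(qty=2): fills=#4x#1:2@99; bids=[#2:1@97 #3:4@96] asks=[#1:6@99]
After op 5 [order #5] market_buy(qty=5): fills=#5x#1:5@99; bids=[#2:1@97 #3:4@96] asks=[#1:1@99]
After op 6 [order #6] limit_sell(price=99, qty=8): fills=none; bids=[#2:1@97 #3:4@96] asks=[#1:1@99 #6:8@99]
After op 7 [order #7] limit_sell(price=105, qty=4): fills=none; bids=[#2:1@97 #3:4@96] asks=[#1:1@99 #6:8@99 #7:4@105]
After op 8 [order #8] limit_buy(price=104, qty=7): fills=#8x#1:1@99 #8x#6:6@99; bids=[#2:1@97 #3:4@96] asks=[#6:2@99 #7:4@105]

Answer: 2@99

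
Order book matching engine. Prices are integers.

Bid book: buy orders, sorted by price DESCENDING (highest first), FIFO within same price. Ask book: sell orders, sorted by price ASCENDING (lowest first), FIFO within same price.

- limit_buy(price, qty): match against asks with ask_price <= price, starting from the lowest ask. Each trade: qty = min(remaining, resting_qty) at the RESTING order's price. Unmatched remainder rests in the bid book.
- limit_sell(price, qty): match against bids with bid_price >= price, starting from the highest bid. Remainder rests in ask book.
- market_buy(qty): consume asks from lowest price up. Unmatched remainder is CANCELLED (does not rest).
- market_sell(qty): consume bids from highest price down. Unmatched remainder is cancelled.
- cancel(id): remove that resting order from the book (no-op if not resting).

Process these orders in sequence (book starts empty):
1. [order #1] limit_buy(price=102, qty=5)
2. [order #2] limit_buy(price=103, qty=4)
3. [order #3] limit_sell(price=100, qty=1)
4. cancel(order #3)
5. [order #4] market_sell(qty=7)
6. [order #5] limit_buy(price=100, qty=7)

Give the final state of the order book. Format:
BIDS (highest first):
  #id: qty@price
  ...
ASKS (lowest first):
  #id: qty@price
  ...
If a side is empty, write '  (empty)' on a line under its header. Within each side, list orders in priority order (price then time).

Answer: BIDS (highest first):
  #1: 1@102
  #5: 7@100
ASKS (lowest first):
  (empty)

Derivation:
After op 1 [order #1] limit_buy(price=102, qty=5): fills=none; bids=[#1:5@102] asks=[-]
After op 2 [order #2] limit_buy(price=103, qty=4): fills=none; bids=[#2:4@103 #1:5@102] asks=[-]
After op 3 [order #3] limit_sell(price=100, qty=1): fills=#2x#3:1@103; bids=[#2:3@103 #1:5@102] asks=[-]
After op 4 cancel(order #3): fills=none; bids=[#2:3@103 #1:5@102] asks=[-]
After op 5 [order #4] market_sell(qty=7): fills=#2x#4:3@103 #1x#4:4@102; bids=[#1:1@102] asks=[-]
After op 6 [order #5] limit_buy(price=100, qty=7): fills=none; bids=[#1:1@102 #5:7@100] asks=[-]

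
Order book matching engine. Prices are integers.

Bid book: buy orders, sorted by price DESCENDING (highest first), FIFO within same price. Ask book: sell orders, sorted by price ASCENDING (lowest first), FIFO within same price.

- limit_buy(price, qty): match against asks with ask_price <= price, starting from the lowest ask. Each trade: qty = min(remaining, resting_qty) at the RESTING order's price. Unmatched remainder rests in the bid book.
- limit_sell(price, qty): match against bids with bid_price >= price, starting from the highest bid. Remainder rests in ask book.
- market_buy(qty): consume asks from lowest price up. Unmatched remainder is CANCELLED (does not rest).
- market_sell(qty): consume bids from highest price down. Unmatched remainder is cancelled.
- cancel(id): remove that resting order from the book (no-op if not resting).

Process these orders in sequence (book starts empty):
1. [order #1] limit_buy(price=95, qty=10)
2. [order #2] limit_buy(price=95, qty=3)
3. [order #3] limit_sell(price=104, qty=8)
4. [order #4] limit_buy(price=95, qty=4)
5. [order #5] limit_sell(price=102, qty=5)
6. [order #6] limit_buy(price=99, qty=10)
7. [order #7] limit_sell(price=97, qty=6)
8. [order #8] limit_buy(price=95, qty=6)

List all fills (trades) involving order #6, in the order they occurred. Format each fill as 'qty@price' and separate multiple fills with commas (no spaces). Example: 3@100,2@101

Answer: 6@99

Derivation:
After op 1 [order #1] limit_buy(price=95, qty=10): fills=none; bids=[#1:10@95] asks=[-]
After op 2 [order #2] limit_buy(price=95, qty=3): fills=none; bids=[#1:10@95 #2:3@95] asks=[-]
After op 3 [order #3] limit_sell(price=104, qty=8): fills=none; bids=[#1:10@95 #2:3@95] asks=[#3:8@104]
After op 4 [order #4] limit_buy(price=95, qty=4): fills=none; bids=[#1:10@95 #2:3@95 #4:4@95] asks=[#3:8@104]
After op 5 [order #5] limit_sell(price=102, qty=5): fills=none; bids=[#1:10@95 #2:3@95 #4:4@95] asks=[#5:5@102 #3:8@104]
After op 6 [order #6] limit_buy(price=99, qty=10): fills=none; bids=[#6:10@99 #1:10@95 #2:3@95 #4:4@95] asks=[#5:5@102 #3:8@104]
After op 7 [order #7] limit_sell(price=97, qty=6): fills=#6x#7:6@99; bids=[#6:4@99 #1:10@95 #2:3@95 #4:4@95] asks=[#5:5@102 #3:8@104]
After op 8 [order #8] limit_buy(price=95, qty=6): fills=none; bids=[#6:4@99 #1:10@95 #2:3@95 #4:4@95 #8:6@95] asks=[#5:5@102 #3:8@104]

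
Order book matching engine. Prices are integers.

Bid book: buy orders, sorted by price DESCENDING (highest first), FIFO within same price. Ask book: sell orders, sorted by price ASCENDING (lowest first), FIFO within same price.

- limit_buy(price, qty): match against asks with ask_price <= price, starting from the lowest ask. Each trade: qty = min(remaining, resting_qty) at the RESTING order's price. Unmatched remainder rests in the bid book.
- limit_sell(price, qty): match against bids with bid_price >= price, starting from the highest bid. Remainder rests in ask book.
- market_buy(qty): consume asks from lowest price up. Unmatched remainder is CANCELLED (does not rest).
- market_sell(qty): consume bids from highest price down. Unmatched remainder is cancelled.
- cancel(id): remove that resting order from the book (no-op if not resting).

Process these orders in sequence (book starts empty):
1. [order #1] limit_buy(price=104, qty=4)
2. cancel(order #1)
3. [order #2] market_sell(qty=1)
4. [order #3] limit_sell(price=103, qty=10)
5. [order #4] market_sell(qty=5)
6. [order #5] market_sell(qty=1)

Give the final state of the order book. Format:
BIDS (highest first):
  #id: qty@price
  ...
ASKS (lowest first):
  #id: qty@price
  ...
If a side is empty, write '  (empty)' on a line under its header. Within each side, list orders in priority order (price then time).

Answer: BIDS (highest first):
  (empty)
ASKS (lowest first):
  #3: 10@103

Derivation:
After op 1 [order #1] limit_buy(price=104, qty=4): fills=none; bids=[#1:4@104] asks=[-]
After op 2 cancel(order #1): fills=none; bids=[-] asks=[-]
After op 3 [order #2] market_sell(qty=1): fills=none; bids=[-] asks=[-]
After op 4 [order #3] limit_sell(price=103, qty=10): fills=none; bids=[-] asks=[#3:10@103]
After op 5 [order #4] market_sell(qty=5): fills=none; bids=[-] asks=[#3:10@103]
After op 6 [order #5] market_sell(qty=1): fills=none; bids=[-] asks=[#3:10@103]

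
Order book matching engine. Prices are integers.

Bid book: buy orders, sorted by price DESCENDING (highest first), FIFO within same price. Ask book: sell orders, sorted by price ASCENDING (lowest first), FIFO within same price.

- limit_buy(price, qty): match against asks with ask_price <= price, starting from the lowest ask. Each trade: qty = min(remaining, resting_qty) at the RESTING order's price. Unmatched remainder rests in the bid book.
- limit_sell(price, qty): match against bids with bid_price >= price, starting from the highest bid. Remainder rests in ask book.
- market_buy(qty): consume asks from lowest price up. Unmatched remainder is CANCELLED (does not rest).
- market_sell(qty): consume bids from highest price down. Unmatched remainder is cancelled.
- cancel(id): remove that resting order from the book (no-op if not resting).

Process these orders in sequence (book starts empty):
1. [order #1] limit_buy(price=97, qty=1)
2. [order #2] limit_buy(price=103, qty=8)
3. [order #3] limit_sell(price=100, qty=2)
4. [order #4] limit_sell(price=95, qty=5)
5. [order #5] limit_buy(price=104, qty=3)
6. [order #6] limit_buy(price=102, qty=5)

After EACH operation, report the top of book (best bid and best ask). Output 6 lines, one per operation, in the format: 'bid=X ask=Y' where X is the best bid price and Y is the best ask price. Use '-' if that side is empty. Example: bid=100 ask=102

Answer: bid=97 ask=-
bid=103 ask=-
bid=103 ask=-
bid=103 ask=-
bid=104 ask=-
bid=104 ask=-

Derivation:
After op 1 [order #1] limit_buy(price=97, qty=1): fills=none; bids=[#1:1@97] asks=[-]
After op 2 [order #2] limit_buy(price=103, qty=8): fills=none; bids=[#2:8@103 #1:1@97] asks=[-]
After op 3 [order #3] limit_sell(price=100, qty=2): fills=#2x#3:2@103; bids=[#2:6@103 #1:1@97] asks=[-]
After op 4 [order #4] limit_sell(price=95, qty=5): fills=#2x#4:5@103; bids=[#2:1@103 #1:1@97] asks=[-]
After op 5 [order #5] limit_buy(price=104, qty=3): fills=none; bids=[#5:3@104 #2:1@103 #1:1@97] asks=[-]
After op 6 [order #6] limit_buy(price=102, qty=5): fills=none; bids=[#5:3@104 #2:1@103 #6:5@102 #1:1@97] asks=[-]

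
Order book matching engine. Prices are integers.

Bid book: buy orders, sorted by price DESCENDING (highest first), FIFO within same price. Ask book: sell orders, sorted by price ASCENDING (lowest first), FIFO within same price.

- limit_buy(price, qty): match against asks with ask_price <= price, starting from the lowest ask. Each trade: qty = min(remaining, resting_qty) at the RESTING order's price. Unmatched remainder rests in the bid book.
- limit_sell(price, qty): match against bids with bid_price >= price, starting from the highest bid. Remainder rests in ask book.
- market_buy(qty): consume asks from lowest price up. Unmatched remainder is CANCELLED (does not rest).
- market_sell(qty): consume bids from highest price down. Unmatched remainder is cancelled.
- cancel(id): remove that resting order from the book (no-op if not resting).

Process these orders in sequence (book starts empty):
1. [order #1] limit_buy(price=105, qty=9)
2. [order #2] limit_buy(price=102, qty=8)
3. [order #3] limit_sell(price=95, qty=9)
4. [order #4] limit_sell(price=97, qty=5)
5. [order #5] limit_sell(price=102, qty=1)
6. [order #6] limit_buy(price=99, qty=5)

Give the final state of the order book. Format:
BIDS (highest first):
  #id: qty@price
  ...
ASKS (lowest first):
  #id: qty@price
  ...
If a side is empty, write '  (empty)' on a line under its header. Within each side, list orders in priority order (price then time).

Answer: BIDS (highest first):
  #2: 2@102
  #6: 5@99
ASKS (lowest first):
  (empty)

Derivation:
After op 1 [order #1] limit_buy(price=105, qty=9): fills=none; bids=[#1:9@105] asks=[-]
After op 2 [order #2] limit_buy(price=102, qty=8): fills=none; bids=[#1:9@105 #2:8@102] asks=[-]
After op 3 [order #3] limit_sell(price=95, qty=9): fills=#1x#3:9@105; bids=[#2:8@102] asks=[-]
After op 4 [order #4] limit_sell(price=97, qty=5): fills=#2x#4:5@102; bids=[#2:3@102] asks=[-]
After op 5 [order #5] limit_sell(price=102, qty=1): fills=#2x#5:1@102; bids=[#2:2@102] asks=[-]
After op 6 [order #6] limit_buy(price=99, qty=5): fills=none; bids=[#2:2@102 #6:5@99] asks=[-]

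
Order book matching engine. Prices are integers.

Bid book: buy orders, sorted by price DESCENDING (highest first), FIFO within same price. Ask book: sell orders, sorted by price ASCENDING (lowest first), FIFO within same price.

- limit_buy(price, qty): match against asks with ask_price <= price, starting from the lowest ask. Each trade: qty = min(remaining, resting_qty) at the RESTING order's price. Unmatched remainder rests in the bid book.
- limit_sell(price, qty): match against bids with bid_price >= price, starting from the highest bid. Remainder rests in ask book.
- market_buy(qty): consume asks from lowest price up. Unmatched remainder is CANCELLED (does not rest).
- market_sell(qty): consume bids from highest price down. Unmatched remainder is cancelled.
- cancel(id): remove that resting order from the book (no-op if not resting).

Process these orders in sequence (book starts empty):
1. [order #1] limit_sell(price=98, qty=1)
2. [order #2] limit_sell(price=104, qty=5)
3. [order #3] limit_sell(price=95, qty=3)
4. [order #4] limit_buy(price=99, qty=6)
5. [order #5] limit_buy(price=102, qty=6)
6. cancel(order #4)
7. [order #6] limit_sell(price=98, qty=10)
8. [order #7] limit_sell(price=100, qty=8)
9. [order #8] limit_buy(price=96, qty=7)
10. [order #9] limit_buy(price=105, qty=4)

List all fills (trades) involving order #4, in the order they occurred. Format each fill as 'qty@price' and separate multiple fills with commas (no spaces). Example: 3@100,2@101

After op 1 [order #1] limit_sell(price=98, qty=1): fills=none; bids=[-] asks=[#1:1@98]
After op 2 [order #2] limit_sell(price=104, qty=5): fills=none; bids=[-] asks=[#1:1@98 #2:5@104]
After op 3 [order #3] limit_sell(price=95, qty=3): fills=none; bids=[-] asks=[#3:3@95 #1:1@98 #2:5@104]
After op 4 [order #4] limit_buy(price=99, qty=6): fills=#4x#3:3@95 #4x#1:1@98; bids=[#4:2@99] asks=[#2:5@104]
After op 5 [order #5] limit_buy(price=102, qty=6): fills=none; bids=[#5:6@102 #4:2@99] asks=[#2:5@104]
After op 6 cancel(order #4): fills=none; bids=[#5:6@102] asks=[#2:5@104]
After op 7 [order #6] limit_sell(price=98, qty=10): fills=#5x#6:6@102; bids=[-] asks=[#6:4@98 #2:5@104]
After op 8 [order #7] limit_sell(price=100, qty=8): fills=none; bids=[-] asks=[#6:4@98 #7:8@100 #2:5@104]
After op 9 [order #8] limit_buy(price=96, qty=7): fills=none; bids=[#8:7@96] asks=[#6:4@98 #7:8@100 #2:5@104]
After op 10 [order #9] limit_buy(price=105, qty=4): fills=#9x#6:4@98; bids=[#8:7@96] asks=[#7:8@100 #2:5@104]

Answer: 3@95,1@98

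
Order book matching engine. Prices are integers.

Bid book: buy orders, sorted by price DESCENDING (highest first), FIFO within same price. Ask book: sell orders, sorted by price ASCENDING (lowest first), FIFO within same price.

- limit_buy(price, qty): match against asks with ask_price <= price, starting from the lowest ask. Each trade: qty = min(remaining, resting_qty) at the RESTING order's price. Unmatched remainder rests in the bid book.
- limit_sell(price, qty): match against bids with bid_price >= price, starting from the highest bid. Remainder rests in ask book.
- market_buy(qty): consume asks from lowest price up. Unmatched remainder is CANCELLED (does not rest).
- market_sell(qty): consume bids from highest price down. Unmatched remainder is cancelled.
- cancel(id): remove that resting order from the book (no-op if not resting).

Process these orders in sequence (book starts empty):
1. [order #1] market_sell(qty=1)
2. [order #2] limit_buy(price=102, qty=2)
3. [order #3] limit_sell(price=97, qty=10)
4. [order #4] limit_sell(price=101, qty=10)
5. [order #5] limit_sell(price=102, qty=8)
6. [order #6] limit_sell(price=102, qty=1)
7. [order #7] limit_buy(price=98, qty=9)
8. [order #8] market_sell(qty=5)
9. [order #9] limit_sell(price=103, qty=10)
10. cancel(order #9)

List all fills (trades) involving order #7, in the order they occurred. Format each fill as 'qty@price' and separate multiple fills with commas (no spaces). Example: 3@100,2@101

After op 1 [order #1] market_sell(qty=1): fills=none; bids=[-] asks=[-]
After op 2 [order #2] limit_buy(price=102, qty=2): fills=none; bids=[#2:2@102] asks=[-]
After op 3 [order #3] limit_sell(price=97, qty=10): fills=#2x#3:2@102; bids=[-] asks=[#3:8@97]
After op 4 [order #4] limit_sell(price=101, qty=10): fills=none; bids=[-] asks=[#3:8@97 #4:10@101]
After op 5 [order #5] limit_sell(price=102, qty=8): fills=none; bids=[-] asks=[#3:8@97 #4:10@101 #5:8@102]
After op 6 [order #6] limit_sell(price=102, qty=1): fills=none; bids=[-] asks=[#3:8@97 #4:10@101 #5:8@102 #6:1@102]
After op 7 [order #7] limit_buy(price=98, qty=9): fills=#7x#3:8@97; bids=[#7:1@98] asks=[#4:10@101 #5:8@102 #6:1@102]
After op 8 [order #8] market_sell(qty=5): fills=#7x#8:1@98; bids=[-] asks=[#4:10@101 #5:8@102 #6:1@102]
After op 9 [order #9] limit_sell(price=103, qty=10): fills=none; bids=[-] asks=[#4:10@101 #5:8@102 #6:1@102 #9:10@103]
After op 10 cancel(order #9): fills=none; bids=[-] asks=[#4:10@101 #5:8@102 #6:1@102]

Answer: 8@97,1@98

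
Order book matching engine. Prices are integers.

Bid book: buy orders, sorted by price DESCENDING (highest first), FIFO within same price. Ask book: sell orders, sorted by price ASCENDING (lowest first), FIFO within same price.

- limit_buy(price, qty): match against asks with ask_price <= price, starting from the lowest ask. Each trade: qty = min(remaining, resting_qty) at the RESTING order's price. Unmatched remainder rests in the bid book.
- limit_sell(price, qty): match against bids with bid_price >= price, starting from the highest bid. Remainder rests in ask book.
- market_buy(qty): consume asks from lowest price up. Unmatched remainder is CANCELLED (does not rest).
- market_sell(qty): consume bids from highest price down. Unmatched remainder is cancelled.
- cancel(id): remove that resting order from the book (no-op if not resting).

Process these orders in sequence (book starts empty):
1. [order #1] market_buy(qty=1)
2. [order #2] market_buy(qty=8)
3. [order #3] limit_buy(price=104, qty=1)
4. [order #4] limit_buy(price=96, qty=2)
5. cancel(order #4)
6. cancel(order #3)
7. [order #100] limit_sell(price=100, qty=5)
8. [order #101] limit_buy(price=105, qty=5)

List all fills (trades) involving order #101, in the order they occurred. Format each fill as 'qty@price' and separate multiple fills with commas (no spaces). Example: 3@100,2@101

After op 1 [order #1] market_buy(qty=1): fills=none; bids=[-] asks=[-]
After op 2 [order #2] market_buy(qty=8): fills=none; bids=[-] asks=[-]
After op 3 [order #3] limit_buy(price=104, qty=1): fills=none; bids=[#3:1@104] asks=[-]
After op 4 [order #4] limit_buy(price=96, qty=2): fills=none; bids=[#3:1@104 #4:2@96] asks=[-]
After op 5 cancel(order #4): fills=none; bids=[#3:1@104] asks=[-]
After op 6 cancel(order #3): fills=none; bids=[-] asks=[-]
After op 7 [order #100] limit_sell(price=100, qty=5): fills=none; bids=[-] asks=[#100:5@100]
After op 8 [order #101] limit_buy(price=105, qty=5): fills=#101x#100:5@100; bids=[-] asks=[-]

Answer: 5@100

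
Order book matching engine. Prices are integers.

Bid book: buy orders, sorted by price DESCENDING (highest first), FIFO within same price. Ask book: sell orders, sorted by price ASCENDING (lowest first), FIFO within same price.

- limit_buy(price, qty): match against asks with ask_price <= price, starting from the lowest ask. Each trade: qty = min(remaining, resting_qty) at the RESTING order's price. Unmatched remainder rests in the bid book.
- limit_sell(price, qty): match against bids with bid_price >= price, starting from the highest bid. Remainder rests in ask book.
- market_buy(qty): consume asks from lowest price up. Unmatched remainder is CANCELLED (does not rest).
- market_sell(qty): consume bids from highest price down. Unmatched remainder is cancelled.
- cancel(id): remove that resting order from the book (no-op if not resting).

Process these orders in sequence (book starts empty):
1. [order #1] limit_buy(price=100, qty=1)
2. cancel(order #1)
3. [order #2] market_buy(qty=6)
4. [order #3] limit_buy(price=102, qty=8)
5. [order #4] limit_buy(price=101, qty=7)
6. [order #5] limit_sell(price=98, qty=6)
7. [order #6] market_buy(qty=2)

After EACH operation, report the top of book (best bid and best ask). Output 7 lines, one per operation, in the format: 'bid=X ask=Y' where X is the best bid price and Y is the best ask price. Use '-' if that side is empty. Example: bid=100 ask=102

Answer: bid=100 ask=-
bid=- ask=-
bid=- ask=-
bid=102 ask=-
bid=102 ask=-
bid=102 ask=-
bid=102 ask=-

Derivation:
After op 1 [order #1] limit_buy(price=100, qty=1): fills=none; bids=[#1:1@100] asks=[-]
After op 2 cancel(order #1): fills=none; bids=[-] asks=[-]
After op 3 [order #2] market_buy(qty=6): fills=none; bids=[-] asks=[-]
After op 4 [order #3] limit_buy(price=102, qty=8): fills=none; bids=[#3:8@102] asks=[-]
After op 5 [order #4] limit_buy(price=101, qty=7): fills=none; bids=[#3:8@102 #4:7@101] asks=[-]
After op 6 [order #5] limit_sell(price=98, qty=6): fills=#3x#5:6@102; bids=[#3:2@102 #4:7@101] asks=[-]
After op 7 [order #6] market_buy(qty=2): fills=none; bids=[#3:2@102 #4:7@101] asks=[-]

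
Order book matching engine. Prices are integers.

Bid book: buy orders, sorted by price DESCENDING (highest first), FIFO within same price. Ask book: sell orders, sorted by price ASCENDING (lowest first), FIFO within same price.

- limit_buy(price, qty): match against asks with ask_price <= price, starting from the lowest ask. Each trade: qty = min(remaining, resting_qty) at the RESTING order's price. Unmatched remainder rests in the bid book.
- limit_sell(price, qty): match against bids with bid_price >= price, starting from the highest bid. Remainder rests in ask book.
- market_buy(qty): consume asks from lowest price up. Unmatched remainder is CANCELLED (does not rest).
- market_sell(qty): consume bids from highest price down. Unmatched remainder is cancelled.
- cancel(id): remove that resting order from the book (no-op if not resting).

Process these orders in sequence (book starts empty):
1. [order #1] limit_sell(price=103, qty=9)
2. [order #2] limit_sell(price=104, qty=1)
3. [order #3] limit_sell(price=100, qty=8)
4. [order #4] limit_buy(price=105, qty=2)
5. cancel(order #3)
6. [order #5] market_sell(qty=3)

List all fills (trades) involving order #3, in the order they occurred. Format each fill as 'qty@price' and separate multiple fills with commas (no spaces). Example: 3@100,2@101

After op 1 [order #1] limit_sell(price=103, qty=9): fills=none; bids=[-] asks=[#1:9@103]
After op 2 [order #2] limit_sell(price=104, qty=1): fills=none; bids=[-] asks=[#1:9@103 #2:1@104]
After op 3 [order #3] limit_sell(price=100, qty=8): fills=none; bids=[-] asks=[#3:8@100 #1:9@103 #2:1@104]
After op 4 [order #4] limit_buy(price=105, qty=2): fills=#4x#3:2@100; bids=[-] asks=[#3:6@100 #1:9@103 #2:1@104]
After op 5 cancel(order #3): fills=none; bids=[-] asks=[#1:9@103 #2:1@104]
After op 6 [order #5] market_sell(qty=3): fills=none; bids=[-] asks=[#1:9@103 #2:1@104]

Answer: 2@100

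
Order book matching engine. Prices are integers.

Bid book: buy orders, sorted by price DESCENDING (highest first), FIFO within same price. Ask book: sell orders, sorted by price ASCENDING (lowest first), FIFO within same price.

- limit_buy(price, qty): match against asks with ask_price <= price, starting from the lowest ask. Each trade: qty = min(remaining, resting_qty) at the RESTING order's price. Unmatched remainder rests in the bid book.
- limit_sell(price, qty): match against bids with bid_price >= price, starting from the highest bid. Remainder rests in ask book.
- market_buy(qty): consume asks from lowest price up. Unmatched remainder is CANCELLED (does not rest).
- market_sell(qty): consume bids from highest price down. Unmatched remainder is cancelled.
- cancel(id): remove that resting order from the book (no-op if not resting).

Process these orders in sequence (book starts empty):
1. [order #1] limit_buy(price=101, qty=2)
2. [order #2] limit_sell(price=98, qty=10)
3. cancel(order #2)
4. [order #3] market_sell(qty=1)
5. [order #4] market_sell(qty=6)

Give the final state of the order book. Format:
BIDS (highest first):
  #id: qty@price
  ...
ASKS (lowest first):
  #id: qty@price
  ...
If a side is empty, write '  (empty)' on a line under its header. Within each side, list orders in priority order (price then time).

After op 1 [order #1] limit_buy(price=101, qty=2): fills=none; bids=[#1:2@101] asks=[-]
After op 2 [order #2] limit_sell(price=98, qty=10): fills=#1x#2:2@101; bids=[-] asks=[#2:8@98]
After op 3 cancel(order #2): fills=none; bids=[-] asks=[-]
After op 4 [order #3] market_sell(qty=1): fills=none; bids=[-] asks=[-]
After op 5 [order #4] market_sell(qty=6): fills=none; bids=[-] asks=[-]

Answer: BIDS (highest first):
  (empty)
ASKS (lowest first):
  (empty)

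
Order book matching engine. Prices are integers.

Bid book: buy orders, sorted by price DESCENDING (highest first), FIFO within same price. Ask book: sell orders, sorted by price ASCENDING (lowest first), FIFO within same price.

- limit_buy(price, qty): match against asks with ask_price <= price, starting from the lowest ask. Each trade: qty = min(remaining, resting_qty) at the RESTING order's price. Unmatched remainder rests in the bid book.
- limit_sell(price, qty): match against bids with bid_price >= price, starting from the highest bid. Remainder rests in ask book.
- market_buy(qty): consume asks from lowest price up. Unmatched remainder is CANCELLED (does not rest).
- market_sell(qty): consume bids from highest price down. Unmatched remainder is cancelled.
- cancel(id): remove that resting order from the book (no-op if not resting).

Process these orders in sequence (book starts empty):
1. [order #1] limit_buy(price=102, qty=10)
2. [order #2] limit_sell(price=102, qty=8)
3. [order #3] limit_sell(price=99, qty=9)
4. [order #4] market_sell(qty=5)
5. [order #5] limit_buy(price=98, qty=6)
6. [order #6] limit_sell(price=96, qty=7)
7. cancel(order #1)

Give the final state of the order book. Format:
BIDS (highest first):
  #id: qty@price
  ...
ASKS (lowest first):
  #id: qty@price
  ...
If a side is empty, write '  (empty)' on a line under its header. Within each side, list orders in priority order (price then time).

After op 1 [order #1] limit_buy(price=102, qty=10): fills=none; bids=[#1:10@102] asks=[-]
After op 2 [order #2] limit_sell(price=102, qty=8): fills=#1x#2:8@102; bids=[#1:2@102] asks=[-]
After op 3 [order #3] limit_sell(price=99, qty=9): fills=#1x#3:2@102; bids=[-] asks=[#3:7@99]
After op 4 [order #4] market_sell(qty=5): fills=none; bids=[-] asks=[#3:7@99]
After op 5 [order #5] limit_buy(price=98, qty=6): fills=none; bids=[#5:6@98] asks=[#3:7@99]
After op 6 [order #6] limit_sell(price=96, qty=7): fills=#5x#6:6@98; bids=[-] asks=[#6:1@96 #3:7@99]
After op 7 cancel(order #1): fills=none; bids=[-] asks=[#6:1@96 #3:7@99]

Answer: BIDS (highest first):
  (empty)
ASKS (lowest first):
  #6: 1@96
  #3: 7@99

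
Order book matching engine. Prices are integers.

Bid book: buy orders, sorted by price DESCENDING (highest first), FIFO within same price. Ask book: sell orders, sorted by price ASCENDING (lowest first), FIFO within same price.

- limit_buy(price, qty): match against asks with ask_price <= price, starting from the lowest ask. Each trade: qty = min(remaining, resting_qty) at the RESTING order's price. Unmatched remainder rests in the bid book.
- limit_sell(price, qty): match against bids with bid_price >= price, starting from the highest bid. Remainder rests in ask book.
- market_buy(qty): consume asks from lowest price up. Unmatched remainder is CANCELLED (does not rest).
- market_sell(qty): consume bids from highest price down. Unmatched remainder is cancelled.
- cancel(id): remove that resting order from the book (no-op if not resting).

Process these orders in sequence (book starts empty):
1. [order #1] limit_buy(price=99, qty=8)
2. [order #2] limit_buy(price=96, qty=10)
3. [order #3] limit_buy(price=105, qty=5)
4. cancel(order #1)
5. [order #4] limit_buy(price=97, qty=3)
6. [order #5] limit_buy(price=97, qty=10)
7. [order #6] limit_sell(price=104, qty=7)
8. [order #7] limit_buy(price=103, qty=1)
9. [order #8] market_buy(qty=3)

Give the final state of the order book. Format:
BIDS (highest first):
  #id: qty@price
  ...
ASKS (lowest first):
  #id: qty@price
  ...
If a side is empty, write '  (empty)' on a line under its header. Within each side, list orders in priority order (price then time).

After op 1 [order #1] limit_buy(price=99, qty=8): fills=none; bids=[#1:8@99] asks=[-]
After op 2 [order #2] limit_buy(price=96, qty=10): fills=none; bids=[#1:8@99 #2:10@96] asks=[-]
After op 3 [order #3] limit_buy(price=105, qty=5): fills=none; bids=[#3:5@105 #1:8@99 #2:10@96] asks=[-]
After op 4 cancel(order #1): fills=none; bids=[#3:5@105 #2:10@96] asks=[-]
After op 5 [order #4] limit_buy(price=97, qty=3): fills=none; bids=[#3:5@105 #4:3@97 #2:10@96] asks=[-]
After op 6 [order #5] limit_buy(price=97, qty=10): fills=none; bids=[#3:5@105 #4:3@97 #5:10@97 #2:10@96] asks=[-]
After op 7 [order #6] limit_sell(price=104, qty=7): fills=#3x#6:5@105; bids=[#4:3@97 #5:10@97 #2:10@96] asks=[#6:2@104]
After op 8 [order #7] limit_buy(price=103, qty=1): fills=none; bids=[#7:1@103 #4:3@97 #5:10@97 #2:10@96] asks=[#6:2@104]
After op 9 [order #8] market_buy(qty=3): fills=#8x#6:2@104; bids=[#7:1@103 #4:3@97 #5:10@97 #2:10@96] asks=[-]

Answer: BIDS (highest first):
  #7: 1@103
  #4: 3@97
  #5: 10@97
  #2: 10@96
ASKS (lowest first):
  (empty)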